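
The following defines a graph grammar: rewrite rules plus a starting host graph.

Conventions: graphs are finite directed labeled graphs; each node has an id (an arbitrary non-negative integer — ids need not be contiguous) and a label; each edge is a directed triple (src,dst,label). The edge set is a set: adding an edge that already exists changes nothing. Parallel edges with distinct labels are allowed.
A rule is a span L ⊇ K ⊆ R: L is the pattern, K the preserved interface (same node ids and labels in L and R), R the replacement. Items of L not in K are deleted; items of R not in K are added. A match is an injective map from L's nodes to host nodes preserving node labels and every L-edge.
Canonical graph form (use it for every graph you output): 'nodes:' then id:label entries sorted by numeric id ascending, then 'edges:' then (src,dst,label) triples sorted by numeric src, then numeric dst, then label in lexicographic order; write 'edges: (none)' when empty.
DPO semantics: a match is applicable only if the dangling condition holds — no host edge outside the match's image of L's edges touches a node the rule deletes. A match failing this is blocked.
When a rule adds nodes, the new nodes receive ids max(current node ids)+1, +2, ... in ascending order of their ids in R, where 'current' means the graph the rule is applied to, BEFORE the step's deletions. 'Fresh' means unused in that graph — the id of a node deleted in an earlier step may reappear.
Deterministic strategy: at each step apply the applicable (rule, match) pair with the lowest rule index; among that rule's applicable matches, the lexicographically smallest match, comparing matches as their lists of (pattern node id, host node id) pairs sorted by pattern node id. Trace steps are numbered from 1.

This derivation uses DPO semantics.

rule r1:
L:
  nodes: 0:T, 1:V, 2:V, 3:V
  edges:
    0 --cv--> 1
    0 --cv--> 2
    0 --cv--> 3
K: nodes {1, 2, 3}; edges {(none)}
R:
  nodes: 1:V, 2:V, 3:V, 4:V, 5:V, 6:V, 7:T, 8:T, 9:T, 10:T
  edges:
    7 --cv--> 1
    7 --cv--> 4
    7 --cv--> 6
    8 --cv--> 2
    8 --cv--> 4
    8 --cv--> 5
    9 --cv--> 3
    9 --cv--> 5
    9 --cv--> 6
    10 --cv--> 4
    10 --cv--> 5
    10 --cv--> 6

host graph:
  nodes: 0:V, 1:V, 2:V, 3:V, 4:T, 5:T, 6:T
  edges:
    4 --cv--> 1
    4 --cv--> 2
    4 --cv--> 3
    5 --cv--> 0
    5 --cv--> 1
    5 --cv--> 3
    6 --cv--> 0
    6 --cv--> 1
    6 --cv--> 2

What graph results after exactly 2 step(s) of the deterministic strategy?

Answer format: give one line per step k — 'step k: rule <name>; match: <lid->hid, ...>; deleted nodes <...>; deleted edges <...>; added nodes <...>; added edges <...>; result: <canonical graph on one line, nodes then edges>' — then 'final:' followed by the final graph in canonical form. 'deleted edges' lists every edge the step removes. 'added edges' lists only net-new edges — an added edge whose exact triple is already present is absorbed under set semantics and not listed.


step 1: rule r1; match: 0->4, 1->1, 2->2, 3->3; deleted nodes 4; deleted edges (4,1,cv); (4,2,cv); (4,3,cv); added nodes 7, 8, 9, 10, 11, 12, 13; added edges (10,1,cv); (10,7,cv); (10,9,cv); (11,2,cv); (11,7,cv); (11,8,cv); (12,3,cv); (12,8,cv); (12,9,cv); (13,7,cv); (13,8,cv); (13,9,cv); result: nodes: 0:V, 1:V, 2:V, 3:V, 5:T, 6:T, 7:V, 8:V, 9:V, 10:T, 11:T, 12:T, 13:T edges: (5,0,cv); (5,1,cv); (5,3,cv); (6,0,cv); (6,1,cv); (6,2,cv); (10,1,cv); (10,7,cv); (10,9,cv); (11,2,cv); (11,7,cv); (11,8,cv); (12,3,cv); (12,8,cv); (12,9,cv); (13,7,cv); (13,8,cv); (13,9,cv)
step 2: rule r1; match: 0->5, 1->0, 2->1, 3->3; deleted nodes 5; deleted edges (5,0,cv); (5,1,cv); (5,3,cv); added nodes 14, 15, 16, 17, 18, 19, 20; added edges (17,0,cv); (17,14,cv); (17,16,cv); (18,1,cv); (18,14,cv); (18,15,cv); (19,3,cv); (19,15,cv); (19,16,cv); (20,14,cv); (20,15,cv); (20,16,cv); result: nodes: 0:V, 1:V, 2:V, 3:V, 6:T, 7:V, 8:V, 9:V, 10:T, 11:T, 12:T, 13:T, 14:V, 15:V, 16:V, 17:T, 18:T, 19:T, 20:T edges: (6,0,cv); (6,1,cv); (6,2,cv); (10,1,cv); (10,7,cv); (10,9,cv); (11,2,cv); (11,7,cv); (11,8,cv); (12,3,cv); (12,8,cv); (12,9,cv); (13,7,cv); (13,8,cv); (13,9,cv); (17,0,cv); (17,14,cv); (17,16,cv); (18,1,cv); (18,14,cv); (18,15,cv); (19,3,cv); (19,15,cv); (19,16,cv); (20,14,cv); (20,15,cv); (20,16,cv)
final:
nodes: 0:V, 1:V, 2:V, 3:V, 6:T, 7:V, 8:V, 9:V, 10:T, 11:T, 12:T, 13:T, 14:V, 15:V, 16:V, 17:T, 18:T, 19:T, 20:T
edges: (6,0,cv); (6,1,cv); (6,2,cv); (10,1,cv); (10,7,cv); (10,9,cv); (11,2,cv); (11,7,cv); (11,8,cv); (12,3,cv); (12,8,cv); (12,9,cv); (13,7,cv); (13,8,cv); (13,9,cv); (17,0,cv); (17,14,cv); (17,16,cv); (18,1,cv); (18,14,cv); (18,15,cv); (19,3,cv); (19,15,cv); (19,16,cv); (20,14,cv); (20,15,cv); (20,16,cv)


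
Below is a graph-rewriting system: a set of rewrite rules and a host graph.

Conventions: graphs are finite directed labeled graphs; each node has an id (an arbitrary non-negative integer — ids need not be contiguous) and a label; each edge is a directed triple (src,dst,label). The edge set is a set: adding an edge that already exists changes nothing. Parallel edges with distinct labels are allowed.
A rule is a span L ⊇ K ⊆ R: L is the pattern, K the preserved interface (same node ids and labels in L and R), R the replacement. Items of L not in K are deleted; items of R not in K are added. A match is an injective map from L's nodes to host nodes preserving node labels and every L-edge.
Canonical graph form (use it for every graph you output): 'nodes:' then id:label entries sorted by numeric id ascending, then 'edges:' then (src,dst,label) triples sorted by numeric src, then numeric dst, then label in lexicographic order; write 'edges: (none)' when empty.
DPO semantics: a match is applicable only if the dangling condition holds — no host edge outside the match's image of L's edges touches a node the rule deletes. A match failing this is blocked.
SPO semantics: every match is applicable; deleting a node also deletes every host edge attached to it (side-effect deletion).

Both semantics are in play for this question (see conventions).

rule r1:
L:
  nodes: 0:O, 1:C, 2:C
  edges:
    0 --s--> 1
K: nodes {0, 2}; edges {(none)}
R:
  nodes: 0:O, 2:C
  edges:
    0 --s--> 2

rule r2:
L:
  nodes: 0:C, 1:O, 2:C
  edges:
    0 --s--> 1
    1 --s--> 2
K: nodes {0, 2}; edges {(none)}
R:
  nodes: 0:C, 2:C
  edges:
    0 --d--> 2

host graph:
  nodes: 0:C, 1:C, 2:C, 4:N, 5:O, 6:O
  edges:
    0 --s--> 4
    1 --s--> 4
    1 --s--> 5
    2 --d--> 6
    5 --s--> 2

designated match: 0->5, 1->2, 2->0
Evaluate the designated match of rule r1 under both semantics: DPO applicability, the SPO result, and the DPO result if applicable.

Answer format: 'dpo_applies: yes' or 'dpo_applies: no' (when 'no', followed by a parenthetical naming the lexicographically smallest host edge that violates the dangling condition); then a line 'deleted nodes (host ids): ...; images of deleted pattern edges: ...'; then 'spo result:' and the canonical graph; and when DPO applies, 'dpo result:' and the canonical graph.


dpo_applies: no
(the rule deletes node 2, which keeps host edge (2,6,d) outside the match image — the dangling condition fails, DPO blocks; SPO proceeds and side-deletes such edges)
deleted nodes (host ids): 2; images of deleted pattern edges: (5,2,s)
spo result:
nodes: 0:C, 1:C, 4:N, 5:O, 6:O
edges: (0,4,s); (1,4,s); (1,5,s); (5,0,s)


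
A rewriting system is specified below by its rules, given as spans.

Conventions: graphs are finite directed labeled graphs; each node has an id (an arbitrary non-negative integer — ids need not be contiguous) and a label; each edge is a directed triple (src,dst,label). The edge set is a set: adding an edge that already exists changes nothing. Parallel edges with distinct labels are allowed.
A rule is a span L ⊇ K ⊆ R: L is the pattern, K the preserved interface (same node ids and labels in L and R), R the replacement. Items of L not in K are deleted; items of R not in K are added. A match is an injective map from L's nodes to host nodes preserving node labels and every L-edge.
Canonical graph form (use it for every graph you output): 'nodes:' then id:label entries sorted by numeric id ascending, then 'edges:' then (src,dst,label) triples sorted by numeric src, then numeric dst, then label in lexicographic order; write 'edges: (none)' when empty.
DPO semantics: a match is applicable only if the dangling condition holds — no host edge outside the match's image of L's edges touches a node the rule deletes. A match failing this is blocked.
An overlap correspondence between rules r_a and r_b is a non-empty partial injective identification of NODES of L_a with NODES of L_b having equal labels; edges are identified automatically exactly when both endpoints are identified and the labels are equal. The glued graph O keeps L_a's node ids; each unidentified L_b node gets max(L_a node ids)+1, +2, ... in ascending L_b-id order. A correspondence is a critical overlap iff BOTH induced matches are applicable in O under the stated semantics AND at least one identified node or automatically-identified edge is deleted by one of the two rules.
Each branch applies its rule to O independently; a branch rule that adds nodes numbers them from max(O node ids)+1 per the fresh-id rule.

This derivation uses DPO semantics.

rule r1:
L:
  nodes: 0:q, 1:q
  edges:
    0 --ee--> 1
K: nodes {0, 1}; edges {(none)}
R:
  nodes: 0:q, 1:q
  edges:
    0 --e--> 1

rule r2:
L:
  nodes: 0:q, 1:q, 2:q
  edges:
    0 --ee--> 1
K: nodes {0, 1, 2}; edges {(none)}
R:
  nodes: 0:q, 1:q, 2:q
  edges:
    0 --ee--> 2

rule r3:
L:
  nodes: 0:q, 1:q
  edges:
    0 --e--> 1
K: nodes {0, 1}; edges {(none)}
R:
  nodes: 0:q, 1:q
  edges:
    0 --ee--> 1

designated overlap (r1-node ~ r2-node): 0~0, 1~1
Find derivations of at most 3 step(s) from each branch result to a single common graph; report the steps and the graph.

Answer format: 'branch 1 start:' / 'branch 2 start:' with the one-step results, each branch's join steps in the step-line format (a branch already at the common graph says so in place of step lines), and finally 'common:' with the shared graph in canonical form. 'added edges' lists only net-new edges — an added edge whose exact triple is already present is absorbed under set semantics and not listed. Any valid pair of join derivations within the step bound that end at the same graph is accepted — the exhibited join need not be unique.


branch 1 start:
nodes: 0:q, 1:q, 2:q
edges: (0,1,e)
branch 2 start:
nodes: 0:q, 1:q, 2:q
edges: (0,2,ee)
branch 1 step 1: rule r3; match: 0->0, 1->1; deleted nodes (none); deleted edges (0,1,e); added nodes (none); added edges (0,1,ee); result: nodes: 0:q, 1:q, 2:q edges: (0,1,ee)
branch 2 step 1: rule r2; match: 0->0, 1->2, 2->1; deleted nodes (none); deleted edges (0,2,ee); added nodes (none); added edges (0,1,ee); result: nodes: 0:q, 1:q, 2:q edges: (0,1,ee)
common:
nodes: 0:q, 1:q, 2:q
edges: (0,1,ee)


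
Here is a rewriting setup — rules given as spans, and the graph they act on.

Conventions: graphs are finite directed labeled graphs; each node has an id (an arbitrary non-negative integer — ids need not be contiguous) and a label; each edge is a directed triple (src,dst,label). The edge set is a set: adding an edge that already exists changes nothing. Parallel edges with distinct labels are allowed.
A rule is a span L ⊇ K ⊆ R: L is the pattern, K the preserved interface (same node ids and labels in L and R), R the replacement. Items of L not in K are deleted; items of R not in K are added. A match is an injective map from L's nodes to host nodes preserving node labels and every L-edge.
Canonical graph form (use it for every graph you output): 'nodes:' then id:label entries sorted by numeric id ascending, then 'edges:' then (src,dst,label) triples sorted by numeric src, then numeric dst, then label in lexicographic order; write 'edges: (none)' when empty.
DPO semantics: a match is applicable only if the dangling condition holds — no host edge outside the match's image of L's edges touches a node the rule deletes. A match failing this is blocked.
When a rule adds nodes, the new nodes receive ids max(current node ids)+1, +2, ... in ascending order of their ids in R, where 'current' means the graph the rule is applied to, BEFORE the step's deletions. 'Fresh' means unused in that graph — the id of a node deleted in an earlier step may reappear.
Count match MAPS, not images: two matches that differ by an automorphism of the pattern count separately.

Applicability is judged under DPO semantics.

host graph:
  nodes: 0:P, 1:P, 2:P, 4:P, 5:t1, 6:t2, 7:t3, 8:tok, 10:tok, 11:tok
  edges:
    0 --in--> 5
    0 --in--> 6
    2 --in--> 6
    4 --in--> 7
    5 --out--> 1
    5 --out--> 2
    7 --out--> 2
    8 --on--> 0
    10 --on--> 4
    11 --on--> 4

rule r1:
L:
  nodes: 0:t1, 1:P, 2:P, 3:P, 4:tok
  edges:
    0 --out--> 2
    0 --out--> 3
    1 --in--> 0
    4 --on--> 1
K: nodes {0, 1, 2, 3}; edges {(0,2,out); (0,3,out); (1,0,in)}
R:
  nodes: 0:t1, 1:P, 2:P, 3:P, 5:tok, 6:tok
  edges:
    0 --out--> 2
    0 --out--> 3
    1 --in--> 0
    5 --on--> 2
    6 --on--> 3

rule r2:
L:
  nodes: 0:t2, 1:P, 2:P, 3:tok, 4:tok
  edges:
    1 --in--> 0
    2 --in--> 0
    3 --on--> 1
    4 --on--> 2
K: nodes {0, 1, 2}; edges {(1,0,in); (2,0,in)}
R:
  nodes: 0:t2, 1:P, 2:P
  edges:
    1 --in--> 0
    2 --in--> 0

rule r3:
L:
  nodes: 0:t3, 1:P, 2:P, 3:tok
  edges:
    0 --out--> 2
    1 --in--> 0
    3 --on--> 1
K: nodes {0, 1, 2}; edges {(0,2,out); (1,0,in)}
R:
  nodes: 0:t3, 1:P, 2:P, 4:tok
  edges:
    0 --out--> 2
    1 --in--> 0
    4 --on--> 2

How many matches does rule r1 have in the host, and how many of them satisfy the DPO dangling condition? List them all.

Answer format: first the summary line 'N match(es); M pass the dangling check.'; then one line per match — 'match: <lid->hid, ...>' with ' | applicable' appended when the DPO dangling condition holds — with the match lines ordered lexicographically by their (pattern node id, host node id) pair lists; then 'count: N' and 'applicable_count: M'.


2 match(es); 2 pass the dangling check.
match: 0->5, 1->0, 2->1, 3->2, 4->8 | applicable
match: 0->5, 1->0, 2->2, 3->1, 4->8 | applicable
count: 2
applicable_count: 2


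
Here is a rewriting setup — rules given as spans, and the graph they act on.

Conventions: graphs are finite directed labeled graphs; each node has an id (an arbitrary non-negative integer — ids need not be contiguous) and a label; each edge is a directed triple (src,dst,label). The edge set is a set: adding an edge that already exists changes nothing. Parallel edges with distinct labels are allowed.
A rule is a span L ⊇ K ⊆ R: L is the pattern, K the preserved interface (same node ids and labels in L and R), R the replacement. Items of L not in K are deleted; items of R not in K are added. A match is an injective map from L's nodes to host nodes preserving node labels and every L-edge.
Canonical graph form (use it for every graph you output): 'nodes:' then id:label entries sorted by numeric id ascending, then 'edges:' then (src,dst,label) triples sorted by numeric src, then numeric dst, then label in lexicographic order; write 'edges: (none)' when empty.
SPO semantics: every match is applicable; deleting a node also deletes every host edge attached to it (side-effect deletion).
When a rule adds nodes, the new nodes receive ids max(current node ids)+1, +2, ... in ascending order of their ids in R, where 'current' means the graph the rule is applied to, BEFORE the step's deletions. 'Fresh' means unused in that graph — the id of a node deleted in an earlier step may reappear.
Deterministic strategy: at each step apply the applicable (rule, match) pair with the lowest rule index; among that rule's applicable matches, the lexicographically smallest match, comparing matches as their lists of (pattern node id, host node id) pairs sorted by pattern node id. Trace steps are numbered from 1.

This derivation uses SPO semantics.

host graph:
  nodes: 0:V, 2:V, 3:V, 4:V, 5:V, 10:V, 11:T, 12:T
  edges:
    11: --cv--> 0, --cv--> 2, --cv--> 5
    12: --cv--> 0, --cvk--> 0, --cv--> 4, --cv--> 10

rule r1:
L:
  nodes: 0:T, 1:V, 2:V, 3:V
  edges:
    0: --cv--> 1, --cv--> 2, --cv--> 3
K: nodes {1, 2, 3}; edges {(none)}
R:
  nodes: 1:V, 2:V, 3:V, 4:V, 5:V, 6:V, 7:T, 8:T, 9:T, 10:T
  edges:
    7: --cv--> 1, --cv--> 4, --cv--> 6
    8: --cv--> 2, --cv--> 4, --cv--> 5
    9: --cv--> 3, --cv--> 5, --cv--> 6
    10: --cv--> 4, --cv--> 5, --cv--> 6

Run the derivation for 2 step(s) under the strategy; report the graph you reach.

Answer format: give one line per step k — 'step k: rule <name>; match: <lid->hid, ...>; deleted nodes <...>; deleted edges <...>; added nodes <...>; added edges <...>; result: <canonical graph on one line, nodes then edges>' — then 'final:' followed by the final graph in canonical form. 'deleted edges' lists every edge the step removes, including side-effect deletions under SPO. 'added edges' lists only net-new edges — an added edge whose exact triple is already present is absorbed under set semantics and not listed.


step 1: rule r1; match: 0->11, 1->0, 2->2, 3->5; deleted nodes 11; deleted edges (11,0,cv); (11,2,cv); (11,5,cv); added nodes 13, 14, 15, 16, 17, 18, 19; added edges (16,0,cv); (16,13,cv); (16,15,cv); (17,2,cv); (17,13,cv); (17,14,cv); (18,5,cv); (18,14,cv); (18,15,cv); (19,13,cv); (19,14,cv); (19,15,cv); result: nodes: 0:V, 2:V, 3:V, 4:V, 5:V, 10:V, 12:T, 13:V, 14:V, 15:V, 16:T, 17:T, 18:T, 19:T edges: (12,0,cv); (12,0,cvk); (12,4,cv); (12,10,cv); (16,0,cv); (16,13,cv); (16,15,cv); (17,2,cv); (17,13,cv); (17,14,cv); (18,5,cv); (18,14,cv); (18,15,cv); (19,13,cv); (19,14,cv); (19,15,cv)
step 2: rule r1; match: 0->12, 1->0, 2->4, 3->10; deleted nodes 12; deleted edges (12,0,cv); (12,0,cvk); (12,4,cv); (12,10,cv); added nodes 20, 21, 22, 23, 24, 25, 26; added edges (23,0,cv); (23,20,cv); (23,22,cv); (24,4,cv); (24,20,cv); (24,21,cv); (25,10,cv); (25,21,cv); (25,22,cv); (26,20,cv); (26,21,cv); (26,22,cv); result: nodes: 0:V, 2:V, 3:V, 4:V, 5:V, 10:V, 13:V, 14:V, 15:V, 16:T, 17:T, 18:T, 19:T, 20:V, 21:V, 22:V, 23:T, 24:T, 25:T, 26:T edges: (16,0,cv); (16,13,cv); (16,15,cv); (17,2,cv); (17,13,cv); (17,14,cv); (18,5,cv); (18,14,cv); (18,15,cv); (19,13,cv); (19,14,cv); (19,15,cv); (23,0,cv); (23,20,cv); (23,22,cv); (24,4,cv); (24,20,cv); (24,21,cv); (25,10,cv); (25,21,cv); (25,22,cv); (26,20,cv); (26,21,cv); (26,22,cv)
final:
nodes: 0:V, 2:V, 3:V, 4:V, 5:V, 10:V, 13:V, 14:V, 15:V, 16:T, 17:T, 18:T, 19:T, 20:V, 21:V, 22:V, 23:T, 24:T, 25:T, 26:T
edges: (16,0,cv); (16,13,cv); (16,15,cv); (17,2,cv); (17,13,cv); (17,14,cv); (18,5,cv); (18,14,cv); (18,15,cv); (19,13,cv); (19,14,cv); (19,15,cv); (23,0,cv); (23,20,cv); (23,22,cv); (24,4,cv); (24,20,cv); (24,21,cv); (25,10,cv); (25,21,cv); (25,22,cv); (26,20,cv); (26,21,cv); (26,22,cv)


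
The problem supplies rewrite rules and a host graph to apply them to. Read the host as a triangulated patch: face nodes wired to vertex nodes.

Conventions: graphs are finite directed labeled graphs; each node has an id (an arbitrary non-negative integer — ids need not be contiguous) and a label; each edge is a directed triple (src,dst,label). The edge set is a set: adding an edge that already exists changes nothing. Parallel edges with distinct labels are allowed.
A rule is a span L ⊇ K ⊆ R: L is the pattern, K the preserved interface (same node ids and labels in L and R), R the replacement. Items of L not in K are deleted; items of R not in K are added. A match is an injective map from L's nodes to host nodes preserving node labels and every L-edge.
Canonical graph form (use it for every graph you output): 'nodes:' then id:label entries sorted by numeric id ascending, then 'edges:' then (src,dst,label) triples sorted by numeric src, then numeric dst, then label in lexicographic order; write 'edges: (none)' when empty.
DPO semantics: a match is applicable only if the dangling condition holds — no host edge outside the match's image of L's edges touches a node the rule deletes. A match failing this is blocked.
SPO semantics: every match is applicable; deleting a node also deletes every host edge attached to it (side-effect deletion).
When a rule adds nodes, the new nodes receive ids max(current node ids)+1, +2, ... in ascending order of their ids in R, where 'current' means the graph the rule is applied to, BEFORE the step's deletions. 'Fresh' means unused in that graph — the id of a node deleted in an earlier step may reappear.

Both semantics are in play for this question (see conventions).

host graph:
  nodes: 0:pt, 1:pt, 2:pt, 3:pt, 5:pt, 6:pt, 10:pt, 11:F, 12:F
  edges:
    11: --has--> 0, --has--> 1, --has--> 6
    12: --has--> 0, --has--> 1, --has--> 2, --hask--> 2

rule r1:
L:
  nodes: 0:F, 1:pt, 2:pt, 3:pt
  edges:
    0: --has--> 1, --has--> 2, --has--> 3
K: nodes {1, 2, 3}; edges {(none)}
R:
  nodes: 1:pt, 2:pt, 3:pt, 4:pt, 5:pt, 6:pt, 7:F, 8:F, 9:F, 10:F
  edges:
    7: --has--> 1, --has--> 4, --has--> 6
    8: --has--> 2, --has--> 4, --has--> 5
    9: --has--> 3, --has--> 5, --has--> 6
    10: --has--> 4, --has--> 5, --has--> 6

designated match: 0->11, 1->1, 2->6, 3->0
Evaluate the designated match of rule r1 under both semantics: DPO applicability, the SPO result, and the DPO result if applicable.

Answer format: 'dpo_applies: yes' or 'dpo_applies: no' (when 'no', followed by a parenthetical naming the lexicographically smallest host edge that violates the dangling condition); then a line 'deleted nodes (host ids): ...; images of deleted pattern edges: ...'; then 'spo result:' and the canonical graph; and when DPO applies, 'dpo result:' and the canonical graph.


dpo_applies: yes
deleted nodes (host ids): 11; images of deleted pattern edges: (11,0,has); (11,1,has); (11,6,has)
spo result:
nodes: 0:pt, 1:pt, 2:pt, 3:pt, 5:pt, 6:pt, 10:pt, 12:F, 13:pt, 14:pt, 15:pt, 16:F, 17:F, 18:F, 19:F
edges: (12,0,has); (12,1,has); (12,2,has); (12,2,hask); (16,1,has); (16,13,has); (16,15,has); (17,6,has); (17,13,has); (17,14,has); (18,0,has); (18,14,has); (18,15,has); (19,13,has); (19,14,has); (19,15,has)
dpo result:
nodes: 0:pt, 1:pt, 2:pt, 3:pt, 5:pt, 6:pt, 10:pt, 12:F, 13:pt, 14:pt, 15:pt, 16:F, 17:F, 18:F, 19:F
edges: (12,0,has); (12,1,has); (12,2,has); (12,2,hask); (16,1,has); (16,13,has); (16,15,has); (17,6,has); (17,13,has); (17,14,has); (18,0,has); (18,14,has); (18,15,has); (19,13,has); (19,14,has); (19,15,has)


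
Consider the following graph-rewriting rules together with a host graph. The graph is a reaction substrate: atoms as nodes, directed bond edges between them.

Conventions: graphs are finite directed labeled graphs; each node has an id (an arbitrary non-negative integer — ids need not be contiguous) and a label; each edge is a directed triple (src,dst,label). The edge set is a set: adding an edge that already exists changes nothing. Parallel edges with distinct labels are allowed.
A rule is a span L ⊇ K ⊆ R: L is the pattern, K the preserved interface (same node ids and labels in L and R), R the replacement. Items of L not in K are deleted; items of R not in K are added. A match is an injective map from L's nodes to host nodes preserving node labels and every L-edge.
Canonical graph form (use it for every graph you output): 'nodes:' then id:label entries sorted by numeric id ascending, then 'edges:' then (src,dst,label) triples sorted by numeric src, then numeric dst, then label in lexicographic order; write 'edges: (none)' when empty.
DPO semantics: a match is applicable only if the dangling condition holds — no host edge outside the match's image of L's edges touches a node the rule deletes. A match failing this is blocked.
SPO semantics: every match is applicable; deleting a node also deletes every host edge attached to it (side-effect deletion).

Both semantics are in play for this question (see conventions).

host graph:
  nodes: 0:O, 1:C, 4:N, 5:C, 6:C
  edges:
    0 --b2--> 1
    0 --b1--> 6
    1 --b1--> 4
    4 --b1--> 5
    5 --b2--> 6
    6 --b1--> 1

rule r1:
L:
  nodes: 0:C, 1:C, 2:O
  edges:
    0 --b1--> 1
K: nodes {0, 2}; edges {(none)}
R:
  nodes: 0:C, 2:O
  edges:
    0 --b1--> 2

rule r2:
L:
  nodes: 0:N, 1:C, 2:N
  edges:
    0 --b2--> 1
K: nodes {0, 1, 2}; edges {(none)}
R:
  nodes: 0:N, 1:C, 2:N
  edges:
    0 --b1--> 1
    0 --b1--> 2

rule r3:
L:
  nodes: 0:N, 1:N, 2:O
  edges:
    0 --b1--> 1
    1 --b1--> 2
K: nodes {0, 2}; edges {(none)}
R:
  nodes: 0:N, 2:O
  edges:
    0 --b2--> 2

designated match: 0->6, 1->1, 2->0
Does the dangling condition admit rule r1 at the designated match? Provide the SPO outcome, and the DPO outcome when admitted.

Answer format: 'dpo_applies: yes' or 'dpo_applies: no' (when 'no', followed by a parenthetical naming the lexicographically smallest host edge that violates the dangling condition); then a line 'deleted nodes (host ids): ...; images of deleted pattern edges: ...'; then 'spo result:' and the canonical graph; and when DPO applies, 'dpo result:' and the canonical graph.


dpo_applies: no
(the rule deletes node 1, which keeps host edge (0,1,b2) outside the match image — the dangling condition fails, DPO blocks; SPO proceeds and side-deletes such edges)
deleted nodes (host ids): 1; images of deleted pattern edges: (6,1,b1)
spo result:
nodes: 0:O, 4:N, 5:C, 6:C
edges: (0,6,b1); (4,5,b1); (5,6,b2); (6,0,b1)


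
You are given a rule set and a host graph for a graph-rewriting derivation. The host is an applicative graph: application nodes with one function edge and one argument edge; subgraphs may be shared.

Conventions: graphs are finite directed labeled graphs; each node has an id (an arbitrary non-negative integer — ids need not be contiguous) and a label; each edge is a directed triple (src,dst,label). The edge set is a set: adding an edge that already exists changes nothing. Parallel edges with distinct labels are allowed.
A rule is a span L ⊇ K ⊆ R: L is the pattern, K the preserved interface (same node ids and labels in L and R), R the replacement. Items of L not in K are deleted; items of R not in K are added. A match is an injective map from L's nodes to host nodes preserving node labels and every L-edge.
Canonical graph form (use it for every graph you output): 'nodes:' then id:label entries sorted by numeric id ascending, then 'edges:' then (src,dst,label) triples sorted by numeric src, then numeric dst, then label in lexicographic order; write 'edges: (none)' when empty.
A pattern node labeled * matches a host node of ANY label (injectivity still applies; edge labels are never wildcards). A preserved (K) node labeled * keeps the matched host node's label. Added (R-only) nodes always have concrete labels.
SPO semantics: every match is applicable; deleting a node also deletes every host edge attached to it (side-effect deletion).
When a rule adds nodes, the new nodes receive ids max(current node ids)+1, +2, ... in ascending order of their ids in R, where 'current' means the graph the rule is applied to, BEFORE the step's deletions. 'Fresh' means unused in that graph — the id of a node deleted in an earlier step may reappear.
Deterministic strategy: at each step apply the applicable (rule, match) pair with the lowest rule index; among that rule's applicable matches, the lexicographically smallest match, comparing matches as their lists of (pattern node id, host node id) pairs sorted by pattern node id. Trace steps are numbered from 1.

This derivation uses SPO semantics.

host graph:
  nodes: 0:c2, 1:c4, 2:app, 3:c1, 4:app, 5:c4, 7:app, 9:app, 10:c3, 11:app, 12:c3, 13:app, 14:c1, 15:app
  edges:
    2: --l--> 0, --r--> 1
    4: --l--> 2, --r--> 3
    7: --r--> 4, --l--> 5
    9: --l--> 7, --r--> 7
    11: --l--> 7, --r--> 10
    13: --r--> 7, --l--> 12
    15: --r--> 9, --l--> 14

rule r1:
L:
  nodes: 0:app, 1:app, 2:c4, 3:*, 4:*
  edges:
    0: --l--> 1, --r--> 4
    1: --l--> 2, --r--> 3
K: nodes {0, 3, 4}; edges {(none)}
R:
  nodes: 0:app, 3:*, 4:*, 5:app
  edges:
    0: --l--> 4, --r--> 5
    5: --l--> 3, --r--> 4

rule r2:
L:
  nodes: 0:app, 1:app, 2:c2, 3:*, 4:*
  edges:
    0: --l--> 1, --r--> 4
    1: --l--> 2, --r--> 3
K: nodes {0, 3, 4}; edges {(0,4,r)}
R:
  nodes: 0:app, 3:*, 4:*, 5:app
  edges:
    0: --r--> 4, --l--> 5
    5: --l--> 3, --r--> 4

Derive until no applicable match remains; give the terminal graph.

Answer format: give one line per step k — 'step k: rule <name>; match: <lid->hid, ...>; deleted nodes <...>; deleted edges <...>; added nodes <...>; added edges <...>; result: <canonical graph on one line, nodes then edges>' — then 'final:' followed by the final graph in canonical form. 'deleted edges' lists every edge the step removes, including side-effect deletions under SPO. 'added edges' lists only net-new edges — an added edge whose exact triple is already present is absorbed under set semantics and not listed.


step 1: rule r1; match: 0->11, 1->7, 2->5, 3->4, 4->10; deleted nodes 5, 7; deleted edges (7,4,r); (7,5,l); (9,7,l); (9,7,r); (11,7,l); (11,10,r); (13,7,r); added nodes 16; added edges (11,10,l); (11,16,r); (16,4,l); (16,10,r); result: nodes: 0:c2, 1:c4, 2:app, 3:c1, 4:app, 9:app, 10:c3, 11:app, 12:c3, 13:app, 14:c1, 15:app, 16:app edges: (2,0,l); (2,1,r); (4,2,l); (4,3,r); (11,10,l); (11,16,r); (13,12,l); (15,9,r); (15,14,l); (16,4,l); (16,10,r)
step 2: rule r2; match: 0->4, 1->2, 2->0, 3->1, 4->3; deleted nodes 0, 2; deleted edges (2,0,l); (2,1,r); (4,2,l); added nodes 17; added edges (4,17,l); (17,1,l); (17,3,r); result: nodes: 1:c4, 3:c1, 4:app, 9:app, 10:c3, 11:app, 12:c3, 13:app, 14:c1, 15:app, 16:app, 17:app edges: (4,3,r); (4,17,l); (11,10,l); (11,16,r); (13,12,l); (15,9,r); (15,14,l); (16,4,l); (16,10,r); (17,1,l); (17,3,r)
final:
nodes: 1:c4, 3:c1, 4:app, 9:app, 10:c3, 11:app, 12:c3, 13:app, 14:c1, 15:app, 16:app, 17:app
edges: (4,3,r); (4,17,l); (11,10,l); (11,16,r); (13,12,l); (15,9,r); (15,14,l); (16,4,l); (16,10,r); (17,1,l); (17,3,r)


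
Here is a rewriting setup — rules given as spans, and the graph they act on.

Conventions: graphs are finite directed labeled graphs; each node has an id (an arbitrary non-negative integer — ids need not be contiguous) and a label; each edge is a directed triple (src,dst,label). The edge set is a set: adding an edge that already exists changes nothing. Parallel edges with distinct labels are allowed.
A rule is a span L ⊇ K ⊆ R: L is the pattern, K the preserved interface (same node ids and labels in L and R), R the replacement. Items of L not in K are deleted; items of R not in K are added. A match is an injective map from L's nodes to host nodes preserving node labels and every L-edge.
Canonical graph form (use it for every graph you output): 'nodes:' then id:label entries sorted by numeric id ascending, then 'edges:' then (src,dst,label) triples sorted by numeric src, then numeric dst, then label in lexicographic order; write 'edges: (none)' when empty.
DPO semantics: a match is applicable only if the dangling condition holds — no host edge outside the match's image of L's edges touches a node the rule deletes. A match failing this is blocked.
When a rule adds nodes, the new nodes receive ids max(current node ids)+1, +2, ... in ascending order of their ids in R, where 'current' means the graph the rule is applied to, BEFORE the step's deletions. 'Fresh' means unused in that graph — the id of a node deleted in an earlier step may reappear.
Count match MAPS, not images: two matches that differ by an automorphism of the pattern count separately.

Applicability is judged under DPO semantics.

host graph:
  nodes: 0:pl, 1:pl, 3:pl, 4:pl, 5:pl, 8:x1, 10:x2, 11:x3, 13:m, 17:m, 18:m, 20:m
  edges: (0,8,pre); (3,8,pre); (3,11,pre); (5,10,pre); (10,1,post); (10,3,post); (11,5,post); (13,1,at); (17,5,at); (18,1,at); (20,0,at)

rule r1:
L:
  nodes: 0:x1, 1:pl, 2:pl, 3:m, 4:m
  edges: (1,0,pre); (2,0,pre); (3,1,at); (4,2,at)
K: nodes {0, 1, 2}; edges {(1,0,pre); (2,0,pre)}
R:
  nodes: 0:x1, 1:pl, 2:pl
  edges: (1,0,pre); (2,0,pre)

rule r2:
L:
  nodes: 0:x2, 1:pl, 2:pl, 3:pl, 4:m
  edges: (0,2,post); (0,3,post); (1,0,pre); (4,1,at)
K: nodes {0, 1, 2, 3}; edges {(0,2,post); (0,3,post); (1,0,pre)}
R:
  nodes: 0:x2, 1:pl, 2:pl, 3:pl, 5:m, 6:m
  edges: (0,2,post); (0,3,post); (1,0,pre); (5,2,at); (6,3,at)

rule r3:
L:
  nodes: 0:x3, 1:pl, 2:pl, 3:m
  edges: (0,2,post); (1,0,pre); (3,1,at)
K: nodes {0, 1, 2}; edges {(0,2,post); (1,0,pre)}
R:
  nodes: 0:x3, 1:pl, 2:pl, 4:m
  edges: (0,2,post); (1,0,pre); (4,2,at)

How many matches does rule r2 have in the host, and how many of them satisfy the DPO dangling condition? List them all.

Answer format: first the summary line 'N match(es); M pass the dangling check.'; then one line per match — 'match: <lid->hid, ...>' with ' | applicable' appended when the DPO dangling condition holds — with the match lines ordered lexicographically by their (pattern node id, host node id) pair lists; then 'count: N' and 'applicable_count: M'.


2 match(es); 2 pass the dangling check.
match: 0->10, 1->5, 2->1, 3->3, 4->17 | applicable
match: 0->10, 1->5, 2->3, 3->1, 4->17 | applicable
count: 2
applicable_count: 2


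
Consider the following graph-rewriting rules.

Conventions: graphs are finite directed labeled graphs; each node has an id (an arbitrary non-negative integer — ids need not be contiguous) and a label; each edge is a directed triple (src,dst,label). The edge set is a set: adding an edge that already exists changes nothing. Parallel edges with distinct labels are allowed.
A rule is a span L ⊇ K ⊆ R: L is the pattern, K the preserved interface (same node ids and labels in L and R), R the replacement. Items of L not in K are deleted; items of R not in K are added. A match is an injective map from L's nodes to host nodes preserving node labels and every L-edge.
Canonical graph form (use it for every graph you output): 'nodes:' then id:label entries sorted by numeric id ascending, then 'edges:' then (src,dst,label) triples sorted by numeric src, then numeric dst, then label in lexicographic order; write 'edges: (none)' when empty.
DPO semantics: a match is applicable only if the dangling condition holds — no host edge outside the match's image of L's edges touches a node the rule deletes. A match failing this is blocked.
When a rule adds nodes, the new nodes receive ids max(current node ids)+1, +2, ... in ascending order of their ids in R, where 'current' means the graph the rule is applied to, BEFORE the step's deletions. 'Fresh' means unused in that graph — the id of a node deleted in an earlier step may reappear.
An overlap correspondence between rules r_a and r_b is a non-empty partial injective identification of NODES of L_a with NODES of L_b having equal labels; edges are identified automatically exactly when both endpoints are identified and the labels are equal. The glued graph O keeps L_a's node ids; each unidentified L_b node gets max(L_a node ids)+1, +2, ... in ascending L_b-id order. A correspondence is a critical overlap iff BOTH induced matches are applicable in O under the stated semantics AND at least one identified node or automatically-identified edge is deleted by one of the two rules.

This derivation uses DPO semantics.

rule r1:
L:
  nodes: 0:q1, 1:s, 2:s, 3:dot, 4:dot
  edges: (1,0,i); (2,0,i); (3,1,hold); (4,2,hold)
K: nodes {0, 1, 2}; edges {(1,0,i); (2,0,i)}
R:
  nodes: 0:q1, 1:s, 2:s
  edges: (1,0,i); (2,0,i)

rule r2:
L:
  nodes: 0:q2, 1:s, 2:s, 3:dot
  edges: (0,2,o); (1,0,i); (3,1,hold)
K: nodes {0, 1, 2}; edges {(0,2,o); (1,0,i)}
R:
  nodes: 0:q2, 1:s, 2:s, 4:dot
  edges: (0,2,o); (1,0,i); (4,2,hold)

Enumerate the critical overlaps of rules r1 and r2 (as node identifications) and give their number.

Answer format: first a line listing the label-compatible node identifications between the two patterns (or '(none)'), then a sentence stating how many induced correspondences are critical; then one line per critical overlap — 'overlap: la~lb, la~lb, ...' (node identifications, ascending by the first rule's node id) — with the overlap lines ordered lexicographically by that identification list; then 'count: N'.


label-compatible node identifications between L(r1) and L(r2): 1~1, 1~2, 2~1, 2~2, 3~3, 4~3
4 of the induced correspondences are critical overlaps of r1 and r2.
overlap: 1~1, 2~2, 3~3
overlap: 1~1, 3~3
overlap: 1~2, 2~1, 4~3
overlap: 2~1, 4~3
count: 4


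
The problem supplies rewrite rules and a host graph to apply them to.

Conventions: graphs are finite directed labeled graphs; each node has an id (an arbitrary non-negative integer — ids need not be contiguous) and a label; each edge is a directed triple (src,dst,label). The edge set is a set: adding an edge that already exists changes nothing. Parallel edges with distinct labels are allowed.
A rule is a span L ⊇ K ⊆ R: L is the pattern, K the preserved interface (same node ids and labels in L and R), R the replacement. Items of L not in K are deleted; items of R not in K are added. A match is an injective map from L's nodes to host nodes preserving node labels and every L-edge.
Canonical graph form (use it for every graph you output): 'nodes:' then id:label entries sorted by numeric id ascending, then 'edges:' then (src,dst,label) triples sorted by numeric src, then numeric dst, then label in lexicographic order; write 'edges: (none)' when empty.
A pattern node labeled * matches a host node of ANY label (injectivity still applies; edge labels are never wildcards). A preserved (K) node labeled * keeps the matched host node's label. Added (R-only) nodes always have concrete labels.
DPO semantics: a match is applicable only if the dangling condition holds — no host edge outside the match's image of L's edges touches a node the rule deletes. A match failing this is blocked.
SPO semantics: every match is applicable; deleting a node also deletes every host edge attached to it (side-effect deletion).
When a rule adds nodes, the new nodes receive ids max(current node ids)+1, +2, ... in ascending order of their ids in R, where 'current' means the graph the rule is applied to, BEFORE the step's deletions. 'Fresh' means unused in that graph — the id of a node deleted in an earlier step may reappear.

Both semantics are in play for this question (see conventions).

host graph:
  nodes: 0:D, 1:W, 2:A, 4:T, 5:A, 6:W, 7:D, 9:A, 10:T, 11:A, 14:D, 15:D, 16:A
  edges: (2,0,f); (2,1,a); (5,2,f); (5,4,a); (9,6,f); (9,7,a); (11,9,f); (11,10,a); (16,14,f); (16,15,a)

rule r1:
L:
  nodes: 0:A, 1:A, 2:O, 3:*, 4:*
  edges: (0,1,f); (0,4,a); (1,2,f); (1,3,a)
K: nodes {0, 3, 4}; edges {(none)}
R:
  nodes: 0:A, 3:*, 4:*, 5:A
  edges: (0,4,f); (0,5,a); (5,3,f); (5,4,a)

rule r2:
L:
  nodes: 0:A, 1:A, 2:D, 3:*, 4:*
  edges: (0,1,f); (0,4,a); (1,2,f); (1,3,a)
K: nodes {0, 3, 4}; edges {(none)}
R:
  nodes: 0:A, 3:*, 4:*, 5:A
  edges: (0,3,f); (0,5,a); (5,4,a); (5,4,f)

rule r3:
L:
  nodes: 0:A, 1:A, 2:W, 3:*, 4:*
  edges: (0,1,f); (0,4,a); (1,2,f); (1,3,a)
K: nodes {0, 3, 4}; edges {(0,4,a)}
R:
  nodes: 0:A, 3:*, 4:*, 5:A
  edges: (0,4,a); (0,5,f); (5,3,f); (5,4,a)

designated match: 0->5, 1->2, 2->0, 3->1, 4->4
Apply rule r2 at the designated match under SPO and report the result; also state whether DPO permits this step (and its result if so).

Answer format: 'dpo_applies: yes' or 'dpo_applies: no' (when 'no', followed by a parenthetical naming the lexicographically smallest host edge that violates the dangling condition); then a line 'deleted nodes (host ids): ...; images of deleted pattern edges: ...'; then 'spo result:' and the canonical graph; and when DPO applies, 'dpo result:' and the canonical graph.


dpo_applies: yes
deleted nodes (host ids): 0, 2; images of deleted pattern edges: (2,0,f); (2,1,a); (5,2,f); (5,4,a)
spo result:
nodes: 1:W, 4:T, 5:A, 6:W, 7:D, 9:A, 10:T, 11:A, 14:D, 15:D, 16:A, 17:A
edges: (5,1,f); (5,17,a); (9,6,f); (9,7,a); (11,9,f); (11,10,a); (16,14,f); (16,15,a); (17,4,a); (17,4,f)
dpo result:
nodes: 1:W, 4:T, 5:A, 6:W, 7:D, 9:A, 10:T, 11:A, 14:D, 15:D, 16:A, 17:A
edges: (5,1,f); (5,17,a); (9,6,f); (9,7,a); (11,9,f); (11,10,a); (16,14,f); (16,15,a); (17,4,a); (17,4,f)


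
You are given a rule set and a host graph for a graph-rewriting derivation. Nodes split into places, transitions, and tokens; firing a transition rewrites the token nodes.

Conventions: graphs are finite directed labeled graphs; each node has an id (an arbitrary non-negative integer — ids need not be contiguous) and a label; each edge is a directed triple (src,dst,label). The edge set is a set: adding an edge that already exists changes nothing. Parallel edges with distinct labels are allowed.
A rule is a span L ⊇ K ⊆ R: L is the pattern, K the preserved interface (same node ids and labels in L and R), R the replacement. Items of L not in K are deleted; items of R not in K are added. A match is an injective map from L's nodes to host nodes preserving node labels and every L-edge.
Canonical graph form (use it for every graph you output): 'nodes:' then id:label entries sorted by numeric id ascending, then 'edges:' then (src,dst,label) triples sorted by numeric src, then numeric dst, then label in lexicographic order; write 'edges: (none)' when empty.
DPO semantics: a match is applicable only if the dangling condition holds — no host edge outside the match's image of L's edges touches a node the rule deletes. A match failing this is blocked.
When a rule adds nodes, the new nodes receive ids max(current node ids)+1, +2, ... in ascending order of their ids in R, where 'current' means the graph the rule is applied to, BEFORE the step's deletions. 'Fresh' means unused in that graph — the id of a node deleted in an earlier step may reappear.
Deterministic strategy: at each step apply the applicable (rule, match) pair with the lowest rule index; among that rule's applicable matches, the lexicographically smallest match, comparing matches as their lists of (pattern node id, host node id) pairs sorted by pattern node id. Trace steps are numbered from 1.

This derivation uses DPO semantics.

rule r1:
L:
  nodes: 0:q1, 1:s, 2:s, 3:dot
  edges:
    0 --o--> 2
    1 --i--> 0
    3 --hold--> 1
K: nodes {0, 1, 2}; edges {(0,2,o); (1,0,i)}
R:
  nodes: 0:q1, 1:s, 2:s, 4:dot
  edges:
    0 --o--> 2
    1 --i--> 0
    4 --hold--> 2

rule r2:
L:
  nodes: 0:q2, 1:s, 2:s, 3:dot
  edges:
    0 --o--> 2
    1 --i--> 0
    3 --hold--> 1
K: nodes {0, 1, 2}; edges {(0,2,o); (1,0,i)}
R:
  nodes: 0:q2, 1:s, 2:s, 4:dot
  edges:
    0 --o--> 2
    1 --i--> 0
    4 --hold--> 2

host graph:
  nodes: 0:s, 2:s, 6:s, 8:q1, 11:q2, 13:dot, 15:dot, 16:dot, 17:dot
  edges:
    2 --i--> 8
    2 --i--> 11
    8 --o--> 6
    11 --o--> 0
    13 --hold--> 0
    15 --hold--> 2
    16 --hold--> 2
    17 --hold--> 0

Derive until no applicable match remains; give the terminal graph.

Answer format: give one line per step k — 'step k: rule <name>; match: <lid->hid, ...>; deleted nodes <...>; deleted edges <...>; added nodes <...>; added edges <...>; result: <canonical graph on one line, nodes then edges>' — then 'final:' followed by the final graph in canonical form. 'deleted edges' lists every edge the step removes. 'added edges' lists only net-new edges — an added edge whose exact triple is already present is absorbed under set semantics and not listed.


step 1: rule r1; match: 0->8, 1->2, 2->6, 3->15; deleted nodes 15; deleted edges (15,2,hold); added nodes 18; added edges (18,6,hold); result: nodes: 0:s, 2:s, 6:s, 8:q1, 11:q2, 13:dot, 16:dot, 17:dot, 18:dot edges: (2,8,i); (2,11,i); (8,6,o); (11,0,o); (13,0,hold); (16,2,hold); (17,0,hold); (18,6,hold)
step 2: rule r1; match: 0->8, 1->2, 2->6, 3->16; deleted nodes 16; deleted edges (16,2,hold); added nodes 19; added edges (19,6,hold); result: nodes: 0:s, 2:s, 6:s, 8:q1, 11:q2, 13:dot, 17:dot, 18:dot, 19:dot edges: (2,8,i); (2,11,i); (8,6,o); (11,0,o); (13,0,hold); (17,0,hold); (18,6,hold); (19,6,hold)
final:
nodes: 0:s, 2:s, 6:s, 8:q1, 11:q2, 13:dot, 17:dot, 18:dot, 19:dot
edges: (2,8,i); (2,11,i); (8,6,o); (11,0,o); (13,0,hold); (17,0,hold); (18,6,hold); (19,6,hold)
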